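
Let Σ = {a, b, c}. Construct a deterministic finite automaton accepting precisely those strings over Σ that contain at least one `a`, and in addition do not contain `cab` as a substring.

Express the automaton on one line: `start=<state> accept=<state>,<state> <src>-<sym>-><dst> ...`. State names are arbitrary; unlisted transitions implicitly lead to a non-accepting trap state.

start=S0 accept=S1,S3,S4 S0-a->S1 S0-b->S0 S0-c->S2 S1-a->S1 S1-b->S1 S1-c->S3 S2-a->S4 S2-b->S0 S2-c->S2 S3-a->S4 S3-b->S1 S3-c->S3 S4-a->S1 S4-b->S5 S4-c->S3 S5-a->S5 S5-b->S5 S5-c->S5

Run two small machines in parallel and take their product. One (3 states) tracks the count of `a`s, saturating at 2; the other (4 states) tracks partial matches of the forbidden pattern `cab`. Each combined state is a pair, one component from each; accept when both components accept. Equivalent product states are then merged.
With 6 states:
        a   b   c  
>  S0   S1  S0  S2 
 * S1   S1  S1  S3 
   S2   S4  S0  S2 
 * S3   S4  S1  S3 
 * S4   S1  S5  S3 
   S5   S5  S5  S5 
(> = start, * = accepting)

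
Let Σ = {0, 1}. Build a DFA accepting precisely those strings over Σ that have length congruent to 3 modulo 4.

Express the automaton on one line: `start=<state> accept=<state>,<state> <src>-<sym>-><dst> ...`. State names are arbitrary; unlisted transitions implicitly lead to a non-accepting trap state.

start=S0 accept=S3 S0-0->S1 S0-1->S1 S1-0->S2 S1-1->S2 S2-0->S3 S2-1->S3 S3-0->S0 S3-1->S0

Only the length mod 4 matters, so use a 4-cycle: from any state, every input symbol moves to the next state, wrapping S3 back to S0. Mark S3 accepting.
A 4-state machine:
        0   1  
>  S0   S1  S1 
   S1   S2  S2 
   S2   S3  S3 
 * S3   S0  S0 
(> = start, * = accepting)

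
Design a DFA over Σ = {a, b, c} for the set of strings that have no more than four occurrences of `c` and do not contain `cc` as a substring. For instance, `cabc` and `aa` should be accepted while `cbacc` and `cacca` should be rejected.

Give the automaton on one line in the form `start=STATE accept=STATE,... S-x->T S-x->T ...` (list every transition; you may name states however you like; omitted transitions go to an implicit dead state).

start=q0 accept=q0,q1,q2,q4,q6,q8,q10,q11,q12 q0-a->q0 q0-b->q0 q0-c->q1 q1-a->q2 q1-b->q2 q1-c->q3 q2-a->q2 q2-b->q2 q2-c->q4 q3-a->q3 q3-b->q3 q3-c->q5 q4-a->q6 q4-b->q6 q4-c->q5 q5-a->q5 q5-b->q5 q5-c->q7 q6-a->q6 q6-b->q6 q6-c->q8 q7-a->q7 q7-b->q7 q7-c->q9 q8-a->q10 q8-b->q10 q8-c->q7 q9-a->q9 q9-b->q9 q9-c->q9 q10-a->q10 q10-b->q10 q10-c->q11 q11-a->q12 q11-b->q12 q11-c->q9 q12-a->q12 q12-b->q12 q12-c->q13 q13-a->q14 q13-b->q14 q13-c->q9 q14-a->q14 q14-b->q14 q14-c->q13

Handle the two conditions separately and then intersect. One (6 states) tracks the count of `c`s, saturating at 5; the other (3 states) tracks partial matches of the forbidden pattern `cc`. Each combined state is a pair, one component from each; accept when both components accept.
A 15-state machine:
          a    b    c  
>* q0     q0   q0   q1 
 * q1     q2   q2   q3 
 * q2     q2   q2   q4 
   q3     q3   q3   q5 
 * q4     q6   q6   q5 
   q5     q5   q5   q7 
 * q6     q6   q6   q8 
   q7     q7   q7   q9 
 * q8    q10  q10   q7 
   q9     q9   q9   q9 
 * q10   q10  q10  q11 
 * q11   q12  q12   q9 
 * q12   q12  q12  q13 
   q13   q14  q14   q9 
   q14   q14  q14  q13 
(> = start, * = accepting)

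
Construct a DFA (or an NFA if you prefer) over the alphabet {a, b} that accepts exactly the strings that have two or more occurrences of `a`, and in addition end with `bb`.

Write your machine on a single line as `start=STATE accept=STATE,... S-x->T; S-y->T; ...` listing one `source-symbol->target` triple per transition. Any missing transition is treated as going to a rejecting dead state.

start=s0; accept=s10,s11; s0-a->s1; s0-b->s2; s1-a->s3; s1-b->s4; s2-a->s1; s2-b->s5; s3-a->s6; s3-b->s7; s4-a->s3; s4-b->s8; s5-a->s1; s5-b->s5; s6-a->s6; s6-b->s9; s7-a->s6; s7-b->s10; s8-a->s3; s8-b->s8; s9-a->s6; s9-b->s11; s10-a->s6; s10-b->s10; s11-a->s6; s11-b->s11

Build one automaton per condition and run them in lockstep. One (4 states) tracks the count of `a`s, saturating at 3; the other (3 states) tracks how much of the suffix `bb` has currently been matched. Each combined state is a pair, one component from each; accept when both components accept.
          a    b  
>  s0     s1   s2 
   s1     s3   s4 
   s2     s1   s5 
   s3     s6   s7 
   s4     s3   s8 
   s5     s1   s5 
   s6     s6   s9 
   s7     s6  s10 
   s8     s3   s8 
   s9     s6  s11 
 * s10    s6  s10 
 * s11    s6  s11 
(> = start, * = accepting)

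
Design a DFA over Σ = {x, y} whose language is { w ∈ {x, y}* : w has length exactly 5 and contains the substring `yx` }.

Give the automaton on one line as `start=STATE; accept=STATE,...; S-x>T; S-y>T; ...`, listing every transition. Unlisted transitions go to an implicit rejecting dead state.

start=s0; accept=s14; s0-x>s1; s0-y>s2; s1-x>s3; s1-y>s4; s2-x>s5; s2-y>s4; s3-x>s6; s3-y>s7; s4-x>s8; s4-y>s7; s5-x>s8; s5-y>s8; s6-x>s9; s6-y>s10; s7-x>s11; s7-y>s10; s8-x>s11; s8-y>s11; s9-x>s12; s9-y>s13; s10-x>s14; s10-y>s13; s11-x>s14; s11-y>s14; s12-x>s15; s12-y>s16; s13-x>s17; s13-y>s16; s14-x>s17; s14-y>s17; s15-x>s15; s15-y>s16; s16-x>s17; s16-y>s16; s17-x>s17; s17-y>s17

Handle the two conditions separately and then intersect. The first has 7 states tracking the input length, saturating at 6; the second has 3 states tracking whether and how much of `yx` has been seen. A product state is a pair (one from each), accepting exactly when both do.
With 18 states:
          x    y  
>  s0     s1   s2 
   s1     s3   s4 
   s2     s5   s4 
   s3     s6   s7 
   s4     s8   s7 
   s5     s8   s8 
   s6     s9  s10 
   s7    s11  s10 
   s8    s11  s11 
   s9    s12  s13 
   s10   s14  s13 
   s11   s14  s14 
   s12   s15  s16 
   s13   s17  s16 
 * s14   s17  s17 
   s15   s15  s16 
   s16   s17  s16 
   s17   s17  s17 
(> = start, * = accepting)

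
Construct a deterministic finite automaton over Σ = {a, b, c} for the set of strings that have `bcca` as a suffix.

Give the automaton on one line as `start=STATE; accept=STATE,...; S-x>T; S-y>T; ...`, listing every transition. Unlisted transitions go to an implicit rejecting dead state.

Remember how much of `bcca` the current input suffix matches. State q0 means no match yet; q1 means the last symbol is `b`; q2 means the last 2 symbols are `bc`; q3 means the last 3 symbols are `bcc`; q4 means the last 4 symbols are `bcca`. Only q4 accepts. On a mismatch, fall back to the longest proper suffix that is still a prefix of `bcca`.
        a   b   c  
>  q0   q0  q1  q0 
   q1   q0  q1  q2 
   q2   q0  q1  q3 
   q3   q4  q1  q0 
 * q4   q0  q1  q0 
(> = start, * = accepting)

start=q0; accept=q4; q0-a>q0; q0-b>q1; q0-c>q0; q1-a>q0; q1-b>q1; q1-c>q2; q2-a>q0; q2-b>q1; q2-c>q3; q3-a>q4; q3-b>q1; q3-c>q0; q4-a>q0; q4-b>q1; q4-c>q0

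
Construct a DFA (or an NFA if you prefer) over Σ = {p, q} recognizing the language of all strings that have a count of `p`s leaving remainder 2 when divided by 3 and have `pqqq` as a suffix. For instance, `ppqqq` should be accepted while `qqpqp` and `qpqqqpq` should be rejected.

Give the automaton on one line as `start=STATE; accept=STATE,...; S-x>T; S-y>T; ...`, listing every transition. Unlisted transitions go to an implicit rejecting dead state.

start=A; accept=F; A-p>B; A-q>A; B-p>C; B-q>B; C-p>A; C-q>D; D-p>A; D-q>E; E-p>A; E-q>F; F-p>A; F-q>G; G-p>A; G-q>G

Build one automaton per condition and run them in lockstep. One (3 states) tracks the count of `p`s modulo 3; the other (5 states) tracks how much of the suffix `pqqq` has currently been matched. Each combined state is a pair, one component from each; accept when both components accept. Minimizing collapses redundant product states.
       p  q 
>  A   B  A 
   B   C  B 
   C   A  D 
   D   A  E 
   E   A  F 
 * F   A  G 
   G   A  G 
(> = start, * = accepting)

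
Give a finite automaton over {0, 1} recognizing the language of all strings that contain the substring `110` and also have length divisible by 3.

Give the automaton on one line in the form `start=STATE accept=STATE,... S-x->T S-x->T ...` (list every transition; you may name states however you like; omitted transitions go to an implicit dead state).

Handle the two conditions separately and then intersect. One (4 states) tracks whether and how much of `110` has been seen; the other (3 states) tracks the input length modulo 3. Each combined state is a pair, one component from each; accept when both components accept.
A 12-state machine:
          0    1  
>  s0     s1   s2 
   s1     s3   s4 
   s2     s3   s5 
   s3     s0   s6 
   s4     s0   s7 
   s5     s8   s7 
   s6     s1   s9 
   s7    s10   s9 
 * s8    s10  s10 
   s9    s11   s5 
   s10   s11  s11 
   s11    s8   s8 
(> = start, * = accepting)

start=s0 accept=s8 s0-0->s1 s0-1->s2 s1-0->s3 s1-1->s4 s2-0->s3 s2-1->s5 s3-0->s0 s3-1->s6 s4-0->s0 s4-1->s7 s5-0->s8 s5-1->s7 s6-0->s1 s6-1->s9 s7-0->s10 s7-1->s9 s8-0->s10 s8-1->s10 s9-0->s11 s9-1->s5 s10-0->s11 s10-1->s11 s11-0->s8 s11-1->s8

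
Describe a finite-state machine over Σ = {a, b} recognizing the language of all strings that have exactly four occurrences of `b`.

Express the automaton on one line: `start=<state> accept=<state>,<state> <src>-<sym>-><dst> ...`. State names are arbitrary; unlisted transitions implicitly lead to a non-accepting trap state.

start=q0 accept=q4 q0-a->q0 q0-b->q1 q1-a->q1 q1-b->q2 q2-a->q2 q2-b->q3 q3-a->q3 q3-b->q4 q4-a->q4 q4-b->q5 q5-a->q5 q5-b->q5

Count `b`s, saturating at 5: states q0 through q4 mean 0 through 4 `b`s seen; q5 means more than 4. Each `b` increments (capped at q5); other symbols loop. Accept from {q4}.
        a   b  
>  q0   q0  q1 
   q1   q1  q2 
   q2   q2  q3 
   q3   q3  q4 
 * q4   q4  q5 
   q5   q5  q5 
(> = start, * = accepting)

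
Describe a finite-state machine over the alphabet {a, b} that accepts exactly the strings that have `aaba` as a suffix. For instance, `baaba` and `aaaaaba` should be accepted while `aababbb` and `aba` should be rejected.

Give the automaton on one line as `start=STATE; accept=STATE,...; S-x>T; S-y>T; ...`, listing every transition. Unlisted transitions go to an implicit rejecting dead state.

start=q0; accept=q4; q0-a>q1; q0-b>q0; q1-a>q2; q1-b>q0; q2-a>q2; q2-b>q3; q3-a>q4; q3-b>q0; q4-a>q2; q4-b>q0

Remember how much of `aaba` the current input suffix matches. State q0 means no match yet; q1 means the last symbol is `a`; q2 means the last 2 symbols are `aa`; q3 means the last 3 symbols are `aab`; q4 means the last 4 symbols are `aaba`. Only q4 accepts. On a mismatch, fall back to the longest proper suffix that is still a prefix of `aaba`.
With 5 states:
        a   b  
>  q0   q1  q0 
   q1   q2  q0 
   q2   q2  q3 
   q3   q4  q0 
 * q4   q2  q0 
(> = start, * = accepting)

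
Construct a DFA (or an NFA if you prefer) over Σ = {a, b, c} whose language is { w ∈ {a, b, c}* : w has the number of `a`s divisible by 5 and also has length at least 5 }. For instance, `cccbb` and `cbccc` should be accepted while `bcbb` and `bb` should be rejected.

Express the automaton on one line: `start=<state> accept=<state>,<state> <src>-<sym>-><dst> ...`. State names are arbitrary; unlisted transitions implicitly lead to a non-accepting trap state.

Run two small machines in parallel and take their product. The first has 5 states tracking the count of `a`s modulo 5; the second has 7 states tracking the input length, saturating at 6. A product state is a pair (one from each), accepting exactly when both do. Equivalent product states are then merged.
10 states suffice.
        a   b   c  
>  q0   q1  q2  q2 
   q1   q3  q1  q1 
   q2   q1  q4  q4 
   q3   q5  q3  q3 
   q4   q1  q6  q6 
   q5   q7  q5  q5 
   q6   q1  q8  q8 
   q7   q9  q7  q7 
   q8   q1  q9  q9 
 * q9   q1  q9  q9 
(> = start, * = accepting)

start=q0 accept=q9 q0-a->q1 q0-b->q2 q0-c->q2 q1-a->q3 q1-b->q1 q1-c->q1 q2-a->q1 q2-b->q4 q2-c->q4 q3-a->q5 q3-b->q3 q3-c->q3 q4-a->q1 q4-b->q6 q4-c->q6 q5-a->q7 q5-b->q5 q5-c->q5 q6-a->q1 q6-b->q8 q6-c->q8 q7-a->q9 q7-b->q7 q7-c->q7 q8-a->q1 q8-b->q9 q8-c->q9 q9-a->q1 q9-b->q9 q9-c->q9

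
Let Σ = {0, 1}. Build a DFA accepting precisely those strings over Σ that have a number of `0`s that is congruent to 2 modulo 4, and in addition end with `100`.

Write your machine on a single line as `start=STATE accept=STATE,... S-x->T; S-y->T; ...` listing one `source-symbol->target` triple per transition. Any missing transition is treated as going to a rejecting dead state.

Handle the two conditions separately and then intersect. The first has 4 states tracking the count of `0`s modulo 4; the second has 4 states tracking how much of the suffix `100` has currently been matched. A product state is a pair (one from each), accepting exactly when both do.
With 16 states:
       0  1 
>  A   B  C 
   B   D  E 
   C   F  C 
   D   G  H 
   E   I  E 
   F   J  E 
   G   A  K 
   H   L  H 
   I   M  H 
 * J   G  H 
   K   N  K 
   L   O  K 
   M   A  K 
   N   P  C 
   O   B  C 
   P   D  E 
(> = start, * = accepting)

start=A; accept=J; A-0->B; A-1->C; B-0->D; B-1->E; C-0->F; C-1->C; D-0->G; D-1->H; E-0->I; E-1->E; F-0->J; F-1->E; G-0->A; G-1->K; H-0->L; H-1->H; I-0->M; I-1->H; J-0->G; J-1->H; K-0->N; K-1->K; L-0->O; L-1->K; M-0->A; M-1->K; N-0->P; N-1->C; O-0->B; O-1->C; P-0->D; P-1->E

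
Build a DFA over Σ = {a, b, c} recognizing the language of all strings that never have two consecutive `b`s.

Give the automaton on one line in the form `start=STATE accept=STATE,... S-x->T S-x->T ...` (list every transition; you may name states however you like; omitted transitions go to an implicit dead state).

start=S0 accept=S0,S1 S0-a->S0 S0-b->S1 S0-c->S0 S1-a->S0 S1-b->S2 S1-c->S0 S2-a->S2 S2-b->S2 S2-c->S2

This is the complement of 'contains `bb`'. Use the same substring-matching states — S0 through S2 holding how much of `bb` has just been matched — but flip the accepting set: everything except the trap S2 accepts.
A 3-state machine:
        a   b   c  
>* S0   S0  S1  S0 
 * S1   S0  S2  S0 
   S2   S2  S2  S2 
(> = start, * = accepting)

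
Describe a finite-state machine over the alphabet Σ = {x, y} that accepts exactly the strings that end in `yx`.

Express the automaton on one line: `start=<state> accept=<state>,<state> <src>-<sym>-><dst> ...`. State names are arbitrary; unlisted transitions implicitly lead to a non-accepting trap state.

Let each state record the length of the longest suffix of the input read so far that is also a prefix of `yx`. q1 means the last symbol is `y`; q2 means the last 2 symbols are `yx`. Accept only at q2, where the string currently ends in `yx`.
        x   y  
>  q0   q0  q1 
   q1   q2  q1 
 * q2   q0  q1 
(> = start, * = accepting)

start=q0 accept=q2 q0-x->q0 q0-y->q1 q1-x->q2 q1-y->q1 q2-x->q0 q2-y->q1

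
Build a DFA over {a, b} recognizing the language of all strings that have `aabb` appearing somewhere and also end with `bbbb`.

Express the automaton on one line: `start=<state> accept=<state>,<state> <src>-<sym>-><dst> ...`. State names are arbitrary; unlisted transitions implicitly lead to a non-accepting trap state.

Build one automaton per condition and run them in lockstep. One (5 states) tracks whether and how much of `aabb` has been seen; the other (5 states) tracks how much of the suffix `bbbb` has currently been matched. Each combined state is a pair, one component from each; accept when both components accept. Equivalent product states are then merged.
9 states suffice.
        a   b  
>  S0   S1  S0 
   S1   S2  S0 
   S2   S2  S3 
   S3   S1  S4 
   S4   S5  S6 
   S5   S5  S7 
   S6   S5  S8 
   S7   S5  S4 
 * S8   S5  S8 
(> = start, * = accepting)

start=S0 accept=S8 S0-a->S1 S0-b->S0 S1-a->S2 S1-b->S0 S2-a->S2 S2-b->S3 S3-a->S1 S3-b->S4 S4-a->S5 S4-b->S6 S5-a->S5 S5-b->S7 S6-a->S5 S6-b->S8 S7-a->S5 S7-b->S4 S8-a->S5 S8-b->S8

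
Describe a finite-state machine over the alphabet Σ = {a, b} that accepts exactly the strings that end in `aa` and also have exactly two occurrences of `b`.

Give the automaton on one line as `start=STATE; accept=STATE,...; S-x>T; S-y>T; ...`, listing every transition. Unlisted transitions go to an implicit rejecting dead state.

start=q0; accept=q5; q0-a>q0; q0-b>q1; q1-a>q1; q1-b>q2; q2-a>q3; q2-b>q4; q3-a>q5; q3-b>q4; q4-a>q4; q4-b>q4; q5-a>q5; q5-b>q4

Build one automaton per condition and run them in lockstep. The first has 3 states tracking how much of the suffix `aa` has currently been matched; the second has 4 states tracking the count of `b`s, saturating at 3. A product state is a pair (one from each), accepting exactly when both do. After merging equivalent states the machine shrinks.
        a   b  
>  q0   q0  q1 
   q1   q1  q2 
   q2   q3  q4 
   q3   q5  q4 
   q4   q4  q4 
 * q5   q5  q4 
(> = start, * = accepting)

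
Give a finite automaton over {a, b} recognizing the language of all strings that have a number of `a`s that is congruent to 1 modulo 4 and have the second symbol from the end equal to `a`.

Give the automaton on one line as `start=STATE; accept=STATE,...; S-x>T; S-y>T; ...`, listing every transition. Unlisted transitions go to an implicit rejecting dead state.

Run two small machines in parallel and take their product. One (4 states) tracks the count of `a`s modulo 4; the other (7 states) tracks the last 2 symbols read. Each combined state is a pair, one component from each; accept when both components accept.
          a    b  
>  S0     S1   S2 
   S1     S3   S4 
   S2     S5   S6 
   S3     S7   S8 
 * S4     S9  S10 
   S5     S3   S4 
   S6     S5   S6 
   S7    S11  S12 
   S8    S13  S14 
   S9     S7   S8 
   S10    S9  S10 
   S11   S15  S16 
   S12   S17  S18 
   S13   S11  S12 
   S14   S13  S14 
 * S15    S3   S4 
   S16    S5   S6 
   S17   S15  S16 
   S18   S17  S18 
(> = start, * = accepting)

start=S0; accept=S4,S15; S0-a>S1; S0-b>S2; S1-a>S3; S1-b>S4; S2-a>S5; S2-b>S6; S3-a>S7; S3-b>S8; S4-a>S9; S4-b>S10; S5-a>S3; S5-b>S4; S6-a>S5; S6-b>S6; S7-a>S11; S7-b>S12; S8-a>S13; S8-b>S14; S9-a>S7; S9-b>S8; S10-a>S9; S10-b>S10; S11-a>S15; S11-b>S16; S12-a>S17; S12-b>S18; S13-a>S11; S13-b>S12; S14-a>S13; S14-b>S14; S15-a>S3; S15-b>S4; S16-a>S5; S16-b>S6; S17-a>S15; S17-b>S16; S18-a>S17; S18-b>S18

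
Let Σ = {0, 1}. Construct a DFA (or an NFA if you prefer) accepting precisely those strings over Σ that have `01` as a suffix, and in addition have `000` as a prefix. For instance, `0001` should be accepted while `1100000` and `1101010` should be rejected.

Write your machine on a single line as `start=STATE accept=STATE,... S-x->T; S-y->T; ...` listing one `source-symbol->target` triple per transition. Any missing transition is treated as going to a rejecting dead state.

Handle the two conditions separately and then intersect. One (3 states) tracks how much of the suffix `01` has currently been matched; the other (5 states) tracks whether the input so far still matches the prefix `000`. Each combined state is a pair, one component from each; accept when both components accept. Equivalent product states are then merged.
       0  1 
>  A   B  C 
   B   D  C 
   C   C  C 
   D   E  C 
   E   E  F 
 * F   E  G 
   G   E  G 
(> = start, * = accepting)

start=A; accept=F; A-0->B; A-1->C; B-0->D; B-1->C; C-0->C; C-1->C; D-0->E; D-1->C; E-0->E; E-1->F; F-0->E; F-1->G; G-0->E; G-1->G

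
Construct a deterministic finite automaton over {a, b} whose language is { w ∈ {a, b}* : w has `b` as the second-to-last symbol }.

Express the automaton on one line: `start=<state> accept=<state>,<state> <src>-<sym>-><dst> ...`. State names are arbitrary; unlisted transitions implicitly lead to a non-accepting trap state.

start=s0 accept=s5,s6 s0-a->s1 s0-b->s2 s1-a->s3 s1-b->s4 s2-a->s5 s2-b->s6 s3-a->s3 s3-b->s4 s4-a->s5 s4-b->s6 s5-a->s3 s5-b->s4 s6-a->s5 s6-b->s6

Because acceptance depends on a position counted from the end, the machine has to buffer the most recent 2 symbols. Make each state the string of the last up-to-2 symbols read; on input `x` shift the window left and append `x`. Accept when the buffered window has length 2 and begins with `b`.
        a   b  
>  s0   s1  s2 
   s1   s3  s4 
   s2   s5  s6 
   s3   s3  s4 
   s4   s5  s6 
 * s5   s3  s4 
 * s6   s5  s6 
(> = start, * = accepting)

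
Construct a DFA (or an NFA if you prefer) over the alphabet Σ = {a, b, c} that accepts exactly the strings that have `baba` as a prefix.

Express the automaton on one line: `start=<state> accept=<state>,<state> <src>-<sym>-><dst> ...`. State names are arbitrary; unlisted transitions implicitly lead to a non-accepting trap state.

Walk along `baba` while the input agrees: from q0 take `b` to q1, and so on. Any deviation drops to the rejecting sink q5. Once q4 is reached the prefix is confirmed and every continuation is accepted.
6 states suffice.
        a   b   c  
>  q0   q5  q1  q5 
   q1   q2  q5  q5 
   q2   q5  q3  q5 
   q3   q4  q5  q5 
 * q4   q4  q4  q4 
   q5   q5  q5  q5 
(> = start, * = accepting)

start=q0 accept=q4 q0-a->q5 q0-b->q1 q0-c->q5 q1-a->q2 q1-b->q5 q1-c->q5 q2-a->q5 q2-b->q3 q2-c->q5 q3-a->q4 q3-b->q5 q3-c->q5 q4-a->q4 q4-b->q4 q4-c->q4 q5-a->q5 q5-b->q5 q5-c->q5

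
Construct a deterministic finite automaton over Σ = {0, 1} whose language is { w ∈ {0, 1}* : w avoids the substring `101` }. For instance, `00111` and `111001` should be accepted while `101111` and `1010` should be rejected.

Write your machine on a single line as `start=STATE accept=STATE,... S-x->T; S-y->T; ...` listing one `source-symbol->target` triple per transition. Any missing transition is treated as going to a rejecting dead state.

start=q0; accept=q0,q1,q2; q0-0->q0; q0-1->q1; q1-0->q2; q1-1->q1; q2-0->q0; q2-1->q3; q3-0->q3; q3-1->q3

Track partial matches of the forbidden pattern `101`. State q3 is a dead state reached once `101` has occurred; every other state accepts. q0 means no part of `101` is currently matched.
With 4 states:
        0   1  
>* q0   q0  q1 
 * q1   q2  q1 
 * q2   q0  q3 
   q3   q3  q3 
(> = start, * = accepting)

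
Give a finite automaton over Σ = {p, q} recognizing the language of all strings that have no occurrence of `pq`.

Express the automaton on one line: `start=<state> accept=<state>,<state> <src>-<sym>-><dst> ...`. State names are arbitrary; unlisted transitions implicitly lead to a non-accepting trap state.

start=S0 accept=S0,S1 S0-p->S1 S0-q->S0 S1-p->S1 S1-q->S2 S2-p->S2 S2-q->S2

Track partial matches of the forbidden pattern `pq`. State S2 is a dead state reached once `pq` has occurred; every other state accepts. S0 means no part of `pq` is currently matched.
3 states suffice.
        p   q  
>* S0   S1  S0 
 * S1   S1  S2 
   S2   S2  S2 
(> = start, * = accepting)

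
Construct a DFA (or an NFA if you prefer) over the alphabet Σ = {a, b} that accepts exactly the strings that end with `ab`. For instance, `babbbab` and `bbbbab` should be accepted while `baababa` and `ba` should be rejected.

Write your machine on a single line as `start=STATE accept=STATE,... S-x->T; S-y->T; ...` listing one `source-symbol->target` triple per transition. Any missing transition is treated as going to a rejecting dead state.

Let each state record the length of the longest suffix of the input read so far that is also a prefix of `ab`. q1 means the last symbol is `a`; q2 means the last 2 symbols are `ab`. Accept only at q2, where the string currently ends in `ab`.
A 3-state machine:
        a   b  
>  q0   q1  q0 
   q1   q1  q2 
 * q2   q1  q0 
(> = start, * = accepting)

start=q0; accept=q2; q0-a->q1; q0-b->q0; q1-a->q1; q1-b->q2; q2-a->q1; q2-b->q0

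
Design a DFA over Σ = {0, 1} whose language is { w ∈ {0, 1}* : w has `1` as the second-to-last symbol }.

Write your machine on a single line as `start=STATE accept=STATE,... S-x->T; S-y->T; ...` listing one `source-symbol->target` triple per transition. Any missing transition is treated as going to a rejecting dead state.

start=A; accept=F,G; A-0->B; A-1->C; B-0->D; B-1->E; C-0->F; C-1->G; D-0->D; D-1->E; E-0->F; E-1->G; F-0->D; F-1->E; G-0->F; G-1->G

Because acceptance depends on a position counted from the end, the machine has to buffer the most recent 2 symbols. Make each state the string of the last up-to-2 symbols read; on input `x` shift the window left and append `x`. Accept when the buffered window has length 2 and begins with `1`.
       0  1 
>  A   B  C 
   B   D  E 
   C   F  G 
   D   D  E 
   E   F  G 
 * F   D  E 
 * G   F  G 
(> = start, * = accepting)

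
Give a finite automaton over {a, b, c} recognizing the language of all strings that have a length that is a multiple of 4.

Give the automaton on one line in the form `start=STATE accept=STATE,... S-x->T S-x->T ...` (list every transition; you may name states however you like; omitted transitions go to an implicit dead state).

Only the length mod 4 matters, so use a 4-cycle: from any state, every input symbol moves to the next state, wrapping S3 back to S0. Mark S0 accepting.
4 states suffice.
        a   b   c  
>* S0   S1  S1  S1 
   S1   S2  S2  S2 
   S2   S3  S3  S3 
   S3   S0  S0  S0 
(> = start, * = accepting)

start=S0 accept=S0 S0-a->S1 S0-b->S1 S0-c->S1 S1-a->S2 S1-b->S2 S1-c->S2 S2-a->S3 S2-b->S3 S2-c->S3 S3-a->S0 S3-b->S0 S3-c->S0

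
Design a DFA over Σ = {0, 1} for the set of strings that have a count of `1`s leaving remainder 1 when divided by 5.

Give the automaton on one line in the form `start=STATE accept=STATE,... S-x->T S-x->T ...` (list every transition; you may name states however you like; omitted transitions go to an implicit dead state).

Keep the running count of `1`s modulo 5: each `1` advances along the cycle A → B → C → D → E → A while other symbols loop. Accept at B.
With 5 states:
       0  1 
>  A   A  B 
 * B   B  C 
   C   C  D 
   D   D  E 
   E   E  A 
(> = start, * = accepting)

start=A accept=B A-0->A A-1->B B-0->B B-1->C C-0->C C-1->D D-0->D D-1->E E-0->E E-1->A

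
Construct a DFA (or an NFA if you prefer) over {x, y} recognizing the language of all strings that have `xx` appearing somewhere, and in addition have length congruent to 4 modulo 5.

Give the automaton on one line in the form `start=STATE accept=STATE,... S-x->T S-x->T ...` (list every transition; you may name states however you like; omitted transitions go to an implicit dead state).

start=s0 accept=s9 s0-x->s1 s0-y->s2 s1-x->s3 s1-y->s4 s2-x->s5 s2-y->s4 s3-x->s6 s3-y->s6 s4-x->s7 s4-y->s8 s5-x->s6 s5-y->s8 s6-x->s9 s6-y->s9 s7-x->s9 s7-y->s10 s8-x->s11 s8-y->s10 s9-x->s12 s9-y->s12 s10-x->s13 s10-y->s0 s11-x->s12 s11-y->s0 s12-x->s14 s12-y->s14 s13-x->s14 s13-y->s2 s14-x->s3 s14-y->s3

Run two small machines in parallel and take their product. The first has 3 states tracking whether and how much of `xx` has been seen; the second has 5 states tracking the input length modulo 5. A product state is a pair (one from each), accepting exactly when both do.
With 15 states:
          x    y  
>  s0     s1   s2 
   s1     s3   s4 
   s2     s5   s4 
   s3     s6   s6 
   s4     s7   s8 
   s5     s6   s8 
   s6     s9   s9 
   s7     s9  s10 
   s8    s11  s10 
 * s9    s12  s12 
   s10   s13   s0 
   s11   s12   s0 
   s12   s14  s14 
   s13   s14   s2 
   s14    s3   s3 
(> = start, * = accepting)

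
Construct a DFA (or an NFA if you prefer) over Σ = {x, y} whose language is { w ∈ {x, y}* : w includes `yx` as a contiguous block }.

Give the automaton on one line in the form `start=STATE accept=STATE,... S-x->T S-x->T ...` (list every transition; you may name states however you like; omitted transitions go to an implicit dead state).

States s0..s1 record the length of the longest prefix of `yx` that matches the current input suffix. Reaching s2 means `yx` has been seen, and we stay there forever. Accept from s2.
        x   y  
>  s0   s0  s1 
   s1   s2  s1 
 * s2   s2  s2 
(> = start, * = accepting)

start=s0 accept=s2 s0-x->s0 s0-y->s1 s1-x->s2 s1-y->s1 s2-x->s2 s2-y->s2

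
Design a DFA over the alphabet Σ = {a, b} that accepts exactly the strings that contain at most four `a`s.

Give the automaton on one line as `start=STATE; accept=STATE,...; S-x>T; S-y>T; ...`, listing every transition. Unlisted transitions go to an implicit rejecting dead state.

start=S0; accept=S0,S1,S2,S3,S4; S0-a>S1; S0-b>S0; S1-a>S2; S1-b>S1; S2-a>S3; S2-b>S2; S3-a>S4; S3-b>S3; S4-a>S5; S4-b>S4; S5-a>S5; S5-b>S5

Count `a`s, saturating at 5: states S0 through S4 mean 0 through 4 `a`s seen; S5 means more than 4. Each `a` increments (capped at S5); other symbols loop. Accept from {S0, S1, S2, S3, S4}.
6 states suffice.
        a   b  
>* S0   S1  S0 
 * S1   S2  S1 
 * S2   S3  S2 
 * S3   S4  S3 
 * S4   S5  S4 
   S5   S5  S5 
(> = start, * = accepting)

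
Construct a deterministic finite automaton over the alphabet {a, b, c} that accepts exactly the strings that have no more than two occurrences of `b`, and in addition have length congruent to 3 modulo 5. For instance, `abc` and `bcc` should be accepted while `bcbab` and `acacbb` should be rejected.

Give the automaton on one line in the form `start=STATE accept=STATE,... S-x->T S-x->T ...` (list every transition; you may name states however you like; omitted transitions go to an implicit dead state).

start=q0 accept=q6,q7,q8 q0-a->q1 q0-b->q2 q0-c->q1 q1-a->q3 q1-b->q4 q1-c->q3 q2-a->q4 q2-b->q5 q2-c->q4 q3-a->q6 q3-b->q7 q3-c->q6 q4-a->q7 q4-b->q8 q4-c->q7 q5-a->q8 q5-b->q9 q5-c->q8 q6-a->q10 q6-b->q11 q6-c->q10 q7-a->q11 q7-b->q12 q7-c->q11 q8-a->q12 q8-b->q9 q8-c->q12 q9-a->q9 q9-b->q9 q9-c->q9 q10-a->q0 q10-b->q13 q10-c->q0 q11-a->q13 q11-b->q14 q11-c->q13 q12-a->q14 q12-b->q9 q12-c->q14 q13-a->q2 q13-b->q15 q13-c->q2 q14-a->q15 q14-b->q9 q14-c->q15 q15-a->q5 q15-b->q9 q15-c->q5

Handle the two conditions separately and then intersect. The first has 4 states tracking the count of `b`s, saturating at 3; the second has 5 states tracking the input length modulo 5. A product state is a pair (one from each), accepting exactly when both do. Equivalent product states are then merged.
          a    b    c  
>  q0     q1   q2   q1 
   q1     q3   q4   q3 
   q2     q4   q5   q4 
   q3     q6   q7   q6 
   q4     q7   q8   q7 
   q5     q8   q9   q8 
 * q6    q10  q11  q10 
 * q7    q11  q12  q11 
 * q8    q12   q9  q12 
   q9     q9   q9   q9 
   q10    q0  q13   q0 
   q11   q13  q14  q13 
   q12   q14   q9  q14 
   q13    q2  q15   q2 
   q14   q15   q9  q15 
   q15    q5   q9   q5 
(> = start, * = accepting)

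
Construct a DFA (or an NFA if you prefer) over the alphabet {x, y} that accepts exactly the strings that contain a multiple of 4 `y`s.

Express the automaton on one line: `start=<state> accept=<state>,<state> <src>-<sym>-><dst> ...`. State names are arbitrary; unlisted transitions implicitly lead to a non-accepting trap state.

start=s0 accept=s0 s0-x->s0 s0-y->s1 s1-x->s1 s1-y->s2 s2-x->s2 s2-y->s3 s3-x->s3 s3-y->s0

The only thing that matters is how many `y`s have appeared, reduced mod 4. Use one state per residue: s0 for 0, …, s3 for 3. Reading `y` moves to the next residue; anything else stays put. s0 is accepting.
A 4-state machine:
        x   y  
>* s0   s0  s1 
   s1   s1  s2 
   s2   s2  s3 
   s3   s3  s0 
(> = start, * = accepting)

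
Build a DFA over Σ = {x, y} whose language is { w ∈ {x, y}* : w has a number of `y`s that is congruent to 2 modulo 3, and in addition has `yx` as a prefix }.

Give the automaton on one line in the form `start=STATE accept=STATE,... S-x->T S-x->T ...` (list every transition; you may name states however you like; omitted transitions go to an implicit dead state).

start=A accept=E A-x->B A-y->C B-x->B B-y->B C-x->D C-y->B D-x->D D-y->E E-x->E E-y->F F-x->F F-y->D

Build one automaton per condition and run them in lockstep. One (3 states) tracks the count of `y`s modulo 3; the other (4 states) tracks whether the input so far still matches the prefix `yx`. Each combined state is a pair, one component from each; accept when both components accept. Minimizing collapses redundant product states.
With 6 states:
       x  y 
>  A   B  C 
   B   B  B 
   C   D  B 
   D   D  E 
 * E   E  F 
   F   F  D 
(> = start, * = accepting)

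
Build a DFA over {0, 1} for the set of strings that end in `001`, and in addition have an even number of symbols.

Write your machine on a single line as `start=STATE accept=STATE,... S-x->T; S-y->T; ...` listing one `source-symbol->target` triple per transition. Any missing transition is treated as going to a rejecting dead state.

start=S0; accept=S7; S0-0->S1; S0-1->S2; S1-0->S3; S1-1->S0; S2-0->S4; S2-1->S0; S3-0->S5; S3-1->S6; S4-0->S5; S4-1->S2; S5-0->S3; S5-1->S7; S6-0->S4; S6-1->S0; S7-0->S1; S7-1->S2

Build one automaton per condition and run them in lockstep. One (4 states) tracks how much of the suffix `001` has currently been matched; the other (2 states) tracks the input length modulo 2. Each combined state is a pair, one component from each; accept when both components accept.
        0   1  
>  S0   S1  S2 
   S1   S3  S0 
   S2   S4  S0 
   S3   S5  S6 
   S4   S5  S2 
   S5   S3  S7 
   S6   S4  S0 
 * S7   S1  S2 
(> = start, * = accepting)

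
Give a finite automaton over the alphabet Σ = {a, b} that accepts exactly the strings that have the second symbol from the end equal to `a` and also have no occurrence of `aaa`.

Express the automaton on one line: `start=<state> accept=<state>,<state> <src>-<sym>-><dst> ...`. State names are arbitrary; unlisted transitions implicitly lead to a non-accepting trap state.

Build one automaton per condition and run them in lockstep. The first has 7 states tracking the last 2 symbols read; the second has 4 states tracking partial matches of the forbidden pattern `aaa`. A product state is a pair (one from each), accepting exactly when both do.
An 11-state machine:
          a    b  
>  s0     s1   s2 
   s1     s3   s4 
   s2     s5   s6 
 * s3     s7   s4 
 * s4     s5   s6 
   s5     s3   s4 
   s6     s5   s6 
   s7     s7   s8 
   s8     s9  s10 
   s9     s7   s8 
   s10    s9  s10 
(> = start, * = accepting)

start=s0 accept=s3,s4 s0-a->s1 s0-b->s2 s1-a->s3 s1-b->s4 s2-a->s5 s2-b->s6 s3-a->s7 s3-b->s4 s4-a->s5 s4-b->s6 s5-a->s3 s5-b->s4 s6-a->s5 s6-b->s6 s7-a->s7 s7-b->s8 s8-a->s9 s8-b->s10 s9-a->s7 s9-b->s8 s10-a->s9 s10-b->s10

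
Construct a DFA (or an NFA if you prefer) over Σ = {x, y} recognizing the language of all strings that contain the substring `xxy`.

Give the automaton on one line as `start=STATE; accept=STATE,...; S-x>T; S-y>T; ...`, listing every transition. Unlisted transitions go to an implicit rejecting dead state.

start=S0; accept=S3; S0-x>S1; S0-y>S0; S1-x>S2; S1-y>S0; S2-x>S2; S2-y>S3; S3-x>S3; S3-y>S3

Track how much of `xxy` has been matched so far: state S0 is no progress, S3 is the absorbing accept state reached once `xxy` has occurred. Intermediate states record partial matches; on a mismatch, fall back to the longest reusable overlap.
With 4 states:
        x   y  
>  S0   S1  S0 
   S1   S2  S0 
   S2   S2  S3 
 * S3   S3  S3 
(> = start, * = accepting)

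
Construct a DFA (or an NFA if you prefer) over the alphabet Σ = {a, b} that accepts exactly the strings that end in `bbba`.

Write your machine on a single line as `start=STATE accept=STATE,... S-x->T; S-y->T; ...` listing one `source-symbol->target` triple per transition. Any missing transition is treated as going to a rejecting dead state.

start=q0; accept=q4; q0-a->q0; q0-b->q1; q1-a->q0; q1-b->q2; q2-a->q0; q2-b->q3; q3-a->q4; q3-b->q3; q4-a->q0; q4-b->q1

Remember how much of `bbba` the current input suffix matches. State q0 means no match yet; q1 means the last symbol is `b`; q2 means the last 2 symbols are `bb`; q3 means the last 3 symbols are `bbb`; q4 means the last 4 symbols are `bbba`. Only q4 accepts. On a mismatch, fall back to the longest proper suffix that is still a prefix of `bbba`.
5 states suffice.
        a   b  
>  q0   q0  q1 
   q1   q0  q2 
   q2   q0  q3 
   q3   q4  q3 
 * q4   q0  q1 
(> = start, * = accepting)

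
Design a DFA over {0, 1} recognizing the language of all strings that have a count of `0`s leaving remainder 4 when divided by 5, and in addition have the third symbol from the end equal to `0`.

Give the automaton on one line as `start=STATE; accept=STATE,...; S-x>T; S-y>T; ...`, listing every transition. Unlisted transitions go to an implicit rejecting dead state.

Handle the two conditions separately and then intersect. One (5 states) tracks the count of `0`s modulo 5; the other (15 states) tracks the last 3 symbols read. Each combined state is a pair, one component from each; accept when both components accept. After merging equivalent states the machine shrinks.
A 16-state machine:
       0  1 
>  A   B  A 
   B   C  B 
   C   D  E 
   D   F  G 
   E   H  E 
 * F   A  I 
   G   J  K 
   H   L  G 
 * I   A  M 
 * J   A  N 
   K   O  K 
   L   A  I 
 * M   A  P 
   N   A  M 
   O   A  N 
   P   A  P 
(> = start, * = accepting)

start=A; accept=F,I,J,M; A-0>B; A-1>A; B-0>C; B-1>B; C-0>D; C-1>E; D-0>F; D-1>G; E-0>H; E-1>E; F-0>A; F-1>I; G-0>J; G-1>K; H-0>L; H-1>G; I-0>A; I-1>M; J-0>A; J-1>N; K-0>O; K-1>K; L-0>A; L-1>I; M-0>A; M-1>P; N-0>A; N-1>M; O-0>A; O-1>N; P-0>A; P-1>P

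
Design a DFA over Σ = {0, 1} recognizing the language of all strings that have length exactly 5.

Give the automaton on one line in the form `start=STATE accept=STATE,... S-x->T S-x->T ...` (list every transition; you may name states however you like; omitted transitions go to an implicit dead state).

start=A accept=F A-0->B A-1->B B-0->C B-1->C C-0->D C-1->D D-0->E D-1->E E-0->F E-1->F F-0->G F-1->G G-0->G G-1->G

Count input length up to 6: every symbol moves from A toward G, which means 'more than 5' and absorbs. Accept from {F}.
A 7-state machine:
       0  1 
>  A   B  B 
   B   C  C 
   C   D  D 
   D   E  E 
   E   F  F 
 * F   G  G 
   G   G  G 
(> = start, * = accepting)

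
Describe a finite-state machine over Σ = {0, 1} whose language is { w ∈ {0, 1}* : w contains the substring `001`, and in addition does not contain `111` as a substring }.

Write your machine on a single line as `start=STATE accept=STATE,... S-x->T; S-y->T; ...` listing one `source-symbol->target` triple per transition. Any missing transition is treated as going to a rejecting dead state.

start=q0; accept=q5,q7,q8; q0-0->q1; q0-1->q2; q1-0->q3; q1-1->q2; q2-0->q1; q2-1->q4; q3-0->q3; q3-1->q5; q4-0->q1; q4-1->q6; q5-0->q7; q5-1->q8; q6-0->q6; q6-1->q6; q7-0->q7; q7-1->q5; q8-0->q7; q8-1->q6

Build one automaton per condition and run them in lockstep. The first has 4 states tracking whether and how much of `001` has been seen; the second has 4 states tracking partial matches of the forbidden pattern `111`. A product state is a pair (one from each), accepting exactly when both do. Minimizing collapses redundant product states.
With 9 states:
        0   1  
>  q0   q1  q2 
   q1   q3  q2 
   q2   q1  q4 
   q3   q3  q5 
   q4   q1  q6 
 * q5   q7  q8 
   q6   q6  q6 
 * q7   q7  q5 
 * q8   q7  q6 
(> = start, * = accepting)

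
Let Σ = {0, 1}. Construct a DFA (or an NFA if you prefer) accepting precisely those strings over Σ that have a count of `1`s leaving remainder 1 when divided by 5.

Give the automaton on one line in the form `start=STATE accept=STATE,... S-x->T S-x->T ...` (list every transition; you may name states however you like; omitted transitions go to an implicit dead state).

start=q0 accept=q1 q0-0->q0 q0-1->q1 q1-0->q1 q1-1->q2 q2-0->q2 q2-1->q3 q3-0->q3 q3-1->q4 q4-0->q4 q4-1->q0

The only thing that matters is how many `1`s have appeared, reduced mod 5. Use one state per residue: q0 for 0, …, q4 for 4. Reading `1` moves to the next residue; anything else stays put. q1 is accepting.
With 5 states:
        0   1  
>  q0   q0  q1 
 * q1   q1  q2 
   q2   q2  q3 
   q3   q3  q4 
   q4   q4  q0 
(> = start, * = accepting)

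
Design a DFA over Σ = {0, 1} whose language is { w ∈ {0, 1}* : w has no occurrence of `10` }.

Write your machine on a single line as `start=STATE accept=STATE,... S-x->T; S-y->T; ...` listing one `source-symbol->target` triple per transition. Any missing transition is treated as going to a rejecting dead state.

start=A; accept=A,B; A-0->A; A-1->B; B-0->C; B-1->B; C-0->C; C-1->C

This is the complement of 'contains `10`'. Use the same substring-matching states — A through C holding how much of `10` has just been matched — but flip the accepting set: everything except the trap C accepts.
       0  1 
>* A   A  B 
 * B   C  B 
   C   C  C 
(> = start, * = accepting)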